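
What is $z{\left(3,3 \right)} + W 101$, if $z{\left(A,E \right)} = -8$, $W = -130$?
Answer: $-13138$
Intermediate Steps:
$z{\left(3,3 \right)} + W 101 = -8 - 13130 = -13138$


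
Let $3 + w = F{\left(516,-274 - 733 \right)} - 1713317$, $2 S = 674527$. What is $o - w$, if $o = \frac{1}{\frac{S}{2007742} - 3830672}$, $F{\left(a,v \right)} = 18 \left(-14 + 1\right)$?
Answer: $\frac{26357890113884756950}{15382001450721} \approx 1.7136 \cdot 10^{6}$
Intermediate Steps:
$S = \frac{674527}{2}$ ($S = \frac{1}{2} \cdot 674527 = \frac{674527}{2} \approx 3.3726 \cdot 10^{5}$)
$F{\left(a,v \right)} = -234$ ($F{\left(a,v \right)} = 18 \left(-13\right) = -234$)
$o = - \frac{4015484}{15382001450721}$ ($o = \frac{1}{\frac{674527}{2 \cdot 2007742} - 3830672} = \frac{1}{\frac{674527}{2} \cdot \frac{1}{2007742} - 3830672} = \frac{1}{\frac{674527}{4015484} - 3830672} = \frac{1}{- \frac{15382001450721}{4015484}} = - \frac{4015484}{15382001450721} \approx -2.6105 \cdot 10^{-7}$)
$w = -1713554$ ($w = -3 - 1713551 = -1713554$)
$o - w = - \frac{4015484}{15382001450721} - -1713554 = - \frac{4015484}{15382001450721} + 1713554 = \frac{26357890113884756950}{15382001450721}$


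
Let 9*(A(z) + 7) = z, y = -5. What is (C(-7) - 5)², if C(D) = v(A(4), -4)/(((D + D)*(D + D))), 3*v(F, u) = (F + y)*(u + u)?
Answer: 41049649/1750329 ≈ 23.453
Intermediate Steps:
A(z) = -7 + z/9
v(F, u) = 2*u*(-5 + F)/3 (v(F, u) = ((F - 5)*(u + u))/3 = ((-5 + F)*(2*u))/3 = (2*u*(-5 + F))/3 = 2*u*(-5 + F)/3)
C(D) = 208/(27*D²) (C(D) = ((⅔)*(-4)*(-5 + (-7 + (⅑)*4)))/(((D + D)*(D + D))) = ((⅔)*(-4)*(-5 + (-7 + 4/9)))/(((2*D)*(2*D))) = ((⅔)*(-4)*(-5 - 59/9))/((4*D²)) = ((⅔)*(-4)*(-104/9))*(1/(4*D²)) = 832*(1/(4*D²))/27 = 208/(27*D²))
(C(-7) - 5)² = ((208/27)/(-7)² - 5)² = ((208/27)*(1/49) - 5)² = (208/1323 - 5)² = (-6407/1323)² = 41049649/1750329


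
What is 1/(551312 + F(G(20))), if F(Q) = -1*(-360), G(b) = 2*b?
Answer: 1/551672 ≈ 1.8127e-6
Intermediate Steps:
F(Q) = 360
1/(551312 + F(G(20))) = 1/(551312 + 360) = 1/551672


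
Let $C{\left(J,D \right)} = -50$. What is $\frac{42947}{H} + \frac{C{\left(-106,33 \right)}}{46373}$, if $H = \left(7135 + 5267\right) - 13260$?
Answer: $- \frac{1991624131}{39788034} \approx -50.056$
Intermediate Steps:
$H = -858$ ($H = 12402 - 13260 = -858$)
$\frac{42947}{H} + \frac{C{\left(-106,33 \right)}}{46373} = \frac{42947}{-858} - \frac{50}{46373} = 42947 \left(- \frac{1}{858}\right) - \frac{50}{46373} = - \frac{42947}{858} - \frac{50}{46373} = - \frac{1991624131}{39788034}$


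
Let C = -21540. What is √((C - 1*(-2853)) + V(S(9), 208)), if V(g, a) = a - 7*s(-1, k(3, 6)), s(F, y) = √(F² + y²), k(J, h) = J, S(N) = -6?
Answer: √(-18479 - 7*√10) ≈ 136.02*I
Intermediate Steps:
V(g, a) = a - 7*√10 (V(g, a) = a - 7*√((-1)² + 3²) = a - 7*√(1 + 9) = a - 7*√10)
√((C - 1*(-2853)) + V(S(9), 208)) = √((-21540 - 1*(-2853)) + (208 - 7*√10)) = √((-21540 + 2853) + (208 - 7*√10)) = √(-18687 + (208 - 7*√10)) = √(-18479 - 7*√10)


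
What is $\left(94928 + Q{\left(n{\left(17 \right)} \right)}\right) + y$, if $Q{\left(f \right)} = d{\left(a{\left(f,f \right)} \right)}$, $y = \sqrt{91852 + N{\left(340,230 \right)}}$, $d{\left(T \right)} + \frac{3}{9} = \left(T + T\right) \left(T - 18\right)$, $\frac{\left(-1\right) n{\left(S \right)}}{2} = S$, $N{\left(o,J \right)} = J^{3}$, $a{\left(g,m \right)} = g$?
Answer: $\frac{295391}{3} + 2 \sqrt{3064713} \approx 1.0196 \cdot 10^{5}$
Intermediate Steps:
$n{\left(S \right)} = - 2 S$
$d{\left(T \right)} = - \frac{1}{3} + 2 T \left(-18 + T\right)$ ($d{\left(T \right)} = - \frac{1}{3} + \left(T + T\right) \left(T - 18\right) = - \frac{1}{3} + 2 T \left(-18 + T\right)$)
$y = 2 \sqrt{3064713}$ ($y = \sqrt{91852 + 230^{3}} = \sqrt{91852 + 12167000} = \sqrt{12258852} = 2 \sqrt{3064713} \approx 3501.3$)
$Q{\left(f \right)} = - \frac{1}{3} - 36 f + 2 f^{2}$
$\left(94928 + Q{\left(n{\left(17 \right)} \right)}\right) + y = \left(94928 - \left(\frac{1}{3} - 2312 + 36 \left(-2\right) 17\right)\right) + 2 \sqrt{3064713} = \left(94928 - \left(- \frac{3671}{3} - 2312\right)\right) + 2 \sqrt{3064713} = \left(94928 + \left(- \frac{1}{3} + 1224 + 2 \cdot 1156\right)\right) + 2 \sqrt{3064713} = \left(94928 + \left(- \frac{1}{3} + 1224 + 2312\right)\right) + 2 \sqrt{3064713} = \left(94928 + \frac{10607}{3}\right) + 2 \sqrt{3064713} = \frac{295391}{3} + 2 \sqrt{3064713}$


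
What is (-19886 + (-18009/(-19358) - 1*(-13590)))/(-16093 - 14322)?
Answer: 121859959/588773570 ≈ 0.20697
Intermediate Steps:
(-19886 + (-18009/(-19358) - 1*(-13590)))/(-16093 - 14322) = (-19886 + (-18009*(-1/19358) + 13590))/(-30415) = (-19886 + (18009/19358 + 13590))*(-1/30415) = (-19886 + 263093229/19358)*(-1/30415) = -121859959/19358*(-1/30415) = 121859959/588773570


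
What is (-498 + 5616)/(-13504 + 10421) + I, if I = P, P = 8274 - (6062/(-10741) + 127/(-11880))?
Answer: 3254567206158281/393400295640 ≈ 8272.9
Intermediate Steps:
P = 1055861264587/127603080 (P = 8274 - (6062*(-1/10741) + 127*(-1/11880)) = 8274 - (-6062/10741 - 127/11880) = 8274 - 1*(-73380667/127603080) = 8274 + 73380667/127603080 = 1055861264587/127603080 ≈ 8274.6)
I = 1055861264587/127603080 ≈ 8274.6
(-498 + 5616)/(-13504 + 10421) + I = (-498 + 5616)/(-13504 + 10421) + 1055861264587/127603080 = 5118/(-3083) + 1055861264587/127603080 = 5118*(-1/3083) + 1055861264587/127603080 = -5118/3083 + 1055861264587/127603080 = 3254567206158281/393400295640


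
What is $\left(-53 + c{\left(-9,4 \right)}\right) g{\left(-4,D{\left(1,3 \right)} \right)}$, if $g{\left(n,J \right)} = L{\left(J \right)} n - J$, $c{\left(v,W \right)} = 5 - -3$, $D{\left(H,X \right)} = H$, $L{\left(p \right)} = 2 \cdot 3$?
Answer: $1125$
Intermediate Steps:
$L{\left(p \right)} = 6$
$c{\left(v,W \right)} = 8$ ($c{\left(v,W \right)} = 5 + 3 = 8$)
$g{\left(n,J \right)} = - J + 6 n$ ($g{\left(n,J \right)} = 6 n - J = - J + 6 n$)
$\left(-53 + c{\left(-9,4 \right)}\right) g{\left(-4,D{\left(1,3 \right)} \right)} = \left(-53 + 8\right) \left(\left(-1\right) 1 + 6 \left(-4\right)\right) = - 45 \left(-1 - 24\right) = \left(-45\right) \left(-25\right) = 1125$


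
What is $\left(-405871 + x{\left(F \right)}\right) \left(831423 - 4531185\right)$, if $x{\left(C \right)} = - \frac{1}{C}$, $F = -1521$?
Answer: $\frac{761324432836660}{507} \approx 1.5016 \cdot 10^{12}$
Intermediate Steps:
$\left(-405871 + x{\left(F \right)}\right) \left(831423 - 4531185\right) = \left(-405871 - \frac{1}{-1521}\right) \left(831423 - 4531185\right) = \left(-405871 - - \frac{1}{1521}\right) \left(-3699762\right) = \left(-405871 + \frac{1}{1521}\right) \left(-3699762\right) = \left(- \frac{617329790}{1521}\right) \left(-3699762\right) = \frac{761324432836660}{507}$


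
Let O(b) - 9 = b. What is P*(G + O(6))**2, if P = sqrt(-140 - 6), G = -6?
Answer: 81*I*sqrt(146) ≈ 978.73*I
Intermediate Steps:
O(b) = 9 + b
P = I*sqrt(146) (P = sqrt(-146) = I*sqrt(146) ≈ 12.083*I)
P*(G + O(6))**2 = (I*sqrt(146))*(-6 + (9 + 6))**2 = (I*sqrt(146))*(-6 + 15)**2 = (I*sqrt(146))*9**2 = (I*sqrt(146))*81 = 81*I*sqrt(146)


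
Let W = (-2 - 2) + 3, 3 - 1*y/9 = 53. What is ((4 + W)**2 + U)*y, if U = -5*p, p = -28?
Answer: -67050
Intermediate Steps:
y = -450 (y = 27 - 9*53 = 27 - 477 = -450)
W = -1 (W = -4 + 3 = -1)
U = 140 (U = -5*(-28) = 140)
((4 + W)**2 + U)*y = ((4 - 1)**2 + 140)*(-450) = (3**2 + 140)*(-450) = (9 + 140)*(-450) = 149*(-450) = -67050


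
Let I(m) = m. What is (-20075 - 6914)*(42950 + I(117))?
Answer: -1162335263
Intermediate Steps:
(-20075 - 6914)*(42950 + I(117)) = (-20075 - 6914)*(42950 + 117) = -26989*43067 = -1162335263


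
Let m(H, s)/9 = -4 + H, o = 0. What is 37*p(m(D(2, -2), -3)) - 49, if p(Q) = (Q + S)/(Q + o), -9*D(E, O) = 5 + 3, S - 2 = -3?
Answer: -491/44 ≈ -11.159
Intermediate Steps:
S = -1 (S = 2 - 3 = -1)
D(E, O) = -8/9 (D(E, O) = -(5 + 3)/9 = -⅑*8 = -8/9)
m(H, s) = -36 + 9*H (m(H, s) = 9*(-4 + H) = -36 + 9*H)
p(Q) = (-1 + Q)/Q (p(Q) = (Q - 1)/(Q + 0) = (-1 + Q)/Q)
37*p(m(D(2, -2), -3)) - 49 = 37*((-1 + (-36 + 9*(-8/9)))/(-36 + 9*(-8/9))) - 49 = 37*((-1 + (-36 - 8))/(-36 - 8)) - 49 = 37*((-1 - 44)/(-44)) - 49 = 37*(-1/44*(-45)) - 49 = 37*(45/44) - 49 = 1665/44 - 49 = -491/44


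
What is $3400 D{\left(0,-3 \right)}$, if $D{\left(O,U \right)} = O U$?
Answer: $0$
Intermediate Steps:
$3400 D{\left(0,-3 \right)} = 3400 \cdot 0 \left(-3\right) = 3400 \cdot 0 = 0$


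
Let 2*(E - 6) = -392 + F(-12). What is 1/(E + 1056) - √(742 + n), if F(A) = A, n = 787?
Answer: 1/860 - √1529 ≈ -39.101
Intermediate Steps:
E = -196 (E = 6 + (-392 - 12)/2 = 6 + (½)*(-404) = 6 - 202 = -196)
1/(E + 1056) - √(742 + n) = 1/(-196 + 1056) - √(742 + 787) = 1/860 - √1529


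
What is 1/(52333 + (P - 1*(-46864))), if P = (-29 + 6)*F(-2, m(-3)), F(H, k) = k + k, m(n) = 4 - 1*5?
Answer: 1/99243 ≈ 1.0076e-5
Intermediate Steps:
m(n) = -1 (m(n) = 4 - 5 = -1)
F(H, k) = 2*k
P = 46 (P = (-29 + 6)*(2*(-1)) = -23*(-2) = 46)
1/(52333 + (P - 1*(-46864))) = 1/(52333 + (46 - 1*(-46864))) = 1/(52333 + (46 + 46864)) = 1/(52333 + 46910) = 1/99243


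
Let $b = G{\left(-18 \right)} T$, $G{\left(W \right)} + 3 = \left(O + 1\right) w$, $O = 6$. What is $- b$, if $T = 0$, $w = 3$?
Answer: $0$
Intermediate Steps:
$G{\left(W \right)} = 18$ ($G{\left(W \right)} = -3 + \left(6 + 1\right) 3 = -3 + 7 \cdot 3 = -3 + 21 = 18$)
$b = 0$ ($b = 18 \cdot 0 = 0$)
$- b = \left(-1\right) 0 = 0$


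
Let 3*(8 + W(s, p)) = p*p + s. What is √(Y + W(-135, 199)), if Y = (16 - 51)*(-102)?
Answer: 2*√37614/3 ≈ 129.30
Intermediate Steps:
W(s, p) = -8 + s/3 + p²/3 (W(s, p) = -8 + (p*p + s)/3 = -8 + (p² + s)/3 = -8 + (s + p²)/3 = -8 + (s/3 + p²/3) = -8 + s/3 + p²/3)
Y = 3570 (Y = -35*(-102) = 3570)
√(Y + W(-135, 199)) = √(3570 + (-8 + (⅓)*(-135) + (⅓)*199²)) = √(3570 + (-8 - 45 + (⅓)*39601)) = √(3570 + (-8 - 45 + 39601/3)) = √(3570 + 39442/3) = √(50152/3) = 2*√37614/3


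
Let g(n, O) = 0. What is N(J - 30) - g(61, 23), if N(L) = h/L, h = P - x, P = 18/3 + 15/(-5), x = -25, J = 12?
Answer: -14/9 ≈ -1.5556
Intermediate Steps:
P = 3 (P = 18*(⅓) + 15*(-⅕) = 6 - 3 = 3)
h = 28 (h = 3 - 1*(-25) = 3 + 25 = 28)
N(L) = 28/L
N(J - 30) - g(61, 23) = 28/(12 - 30) - 1*0 = 28/(-18) + 0 = 28*(-1/18) + 0 = -14/9 + 0 = -14/9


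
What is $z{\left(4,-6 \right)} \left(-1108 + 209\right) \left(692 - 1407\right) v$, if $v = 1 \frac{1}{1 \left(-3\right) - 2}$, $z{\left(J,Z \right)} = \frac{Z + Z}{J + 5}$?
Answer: $\frac{514228}{3} \approx 1.7141 \cdot 10^{5}$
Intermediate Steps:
$z{\left(J,Z \right)} = \frac{2 Z}{5 + J}$
$v = - \frac{1}{5}$ ($v = 1 \frac{1}{-3 - 2} = 1 \frac{1}{-5} = 1 \left(- \frac{1}{5}\right) = - \frac{1}{5} \approx -0.2$)
$z{\left(4,-6 \right)} \left(-1108 + 209\right) \left(692 - 1407\right) v = 2 \left(-6\right) \frac{1}{5 + 4} \left(-1108 + 209\right) \left(692 - 1407\right) \left(- \frac{1}{5}\right) = 2 \left(-6\right) \frac{1}{9} \left(\left(-899\right) \left(-715\right)\right) \left(- \frac{1}{5}\right) = 2 \left(-6\right) \frac{1}{9} \cdot 642785 \left(- \frac{1}{5}\right) = \left(- \frac{4}{3}\right) 642785 \left(- \frac{1}{5}\right) = \left(- \frac{2571140}{3}\right) \left(- \frac{1}{5}\right) = \frac{514228}{3}$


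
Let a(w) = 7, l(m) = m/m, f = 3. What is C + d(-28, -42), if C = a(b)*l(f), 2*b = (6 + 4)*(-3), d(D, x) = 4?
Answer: 11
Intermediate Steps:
b = -15 (b = ((6 + 4)*(-3))/2 = (10*(-3))/2 = (½)*(-30) = -15)
l(m) = 1
C = 7 (C = 7*1 = 7)
C + d(-28, -42) = 7 + 4 = 11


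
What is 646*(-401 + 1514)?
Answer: 718998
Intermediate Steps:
646*(-401 + 1514) = 646*1113 = 718998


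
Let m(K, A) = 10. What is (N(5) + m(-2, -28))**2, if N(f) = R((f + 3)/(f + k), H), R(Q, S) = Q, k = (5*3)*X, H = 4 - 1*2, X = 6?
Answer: 917764/9025 ≈ 101.69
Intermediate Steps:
H = 2 (H = 4 - 2 = 2)
k = 90 (k = (5*3)*6 = 15*6 = 90)
N(f) = (3 + f)/(90 + f) (N(f) = (f + 3)/(f + 90) = (3 + f)/(90 + f))
(N(5) + m(-2, -28))**2 = ((3 + 5)/(90 + 5) + 10)**2 = (8/95 + 10)**2 = (958/95)**2 = 917764/9025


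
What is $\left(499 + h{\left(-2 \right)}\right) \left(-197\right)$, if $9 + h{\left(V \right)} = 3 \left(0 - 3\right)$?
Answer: $-94757$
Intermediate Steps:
$h{\left(V \right)} = -18$ ($h{\left(V \right)} = -9 + 3 \left(0 - 3\right) = -9 + 3 \left(-3\right) = -9 - 9 = -18$)
$\left(499 + h{\left(-2 \right)}\right) \left(-197\right) = \left(499 - 18\right) \left(-197\right) = 481 \left(-197\right) = -94757$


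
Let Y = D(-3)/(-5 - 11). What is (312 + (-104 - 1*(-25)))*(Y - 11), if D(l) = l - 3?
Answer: -19805/8 ≈ -2475.6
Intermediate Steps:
D(l) = -3 + l
Y = 3/8 (Y = (-3 - 3)/(-5 - 11) = -6/(-16) = -6*(-1/16) = 3/8 ≈ 0.37500)
(312 + (-104 - 1*(-25)))*(Y - 11) = (312 + (-104 - 1*(-25)))*(3/8 - 11) = (312 + (-104 + 25))*(-85/8) = (312 - 79)*(-85/8) = 233*(-85/8) = -19805/8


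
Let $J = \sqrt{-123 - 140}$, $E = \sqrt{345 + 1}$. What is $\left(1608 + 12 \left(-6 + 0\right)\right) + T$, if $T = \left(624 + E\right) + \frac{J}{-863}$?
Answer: $2160 + \sqrt{346} - \frac{i \sqrt{263}}{863} \approx 2178.6 - 0.018792 i$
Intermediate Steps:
$E = \sqrt{346} \approx 18.601$
$J = i \sqrt{263}$ ($J = \sqrt{-263} = i \sqrt{263} \approx 16.217 i$)
$T = 624 + \sqrt{346} - \frac{i \sqrt{263}}{863}$ ($T = \left(624 + \sqrt{346}\right) + \frac{i \sqrt{263}}{-863} = \left(624 + \sqrt{346}\right) + i \sqrt{263} \left(- \frac{1}{863}\right) = \left(624 + \sqrt{346}\right) - \frac{i \sqrt{263}}{863} = 624 + \sqrt{346} - \frac{i \sqrt{263}}{863} \approx 642.6 - 0.018792 i$)
$\left(1608 + 12 \left(-6 + 0\right)\right) + T = \left(1608 + 12 \left(-6 + 0\right)\right) + \left(624 + \sqrt{346} - \frac{i \sqrt{263}}{863}\right) = \left(1608 + 12 \left(-6\right)\right) + \left(624 + \sqrt{346} - \frac{i \sqrt{263}}{863}\right) = \left(1608 - 72\right) + \left(624 + \sqrt{346} - \frac{i \sqrt{263}}{863}\right) = 1536 + \left(624 + \sqrt{346} - \frac{i \sqrt{263}}{863}\right) = 2160 + \sqrt{346} - \frac{i \sqrt{263}}{863}$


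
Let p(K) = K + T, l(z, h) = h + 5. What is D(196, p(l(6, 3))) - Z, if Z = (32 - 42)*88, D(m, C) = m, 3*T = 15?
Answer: 1076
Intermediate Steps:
T = 5 (T = (⅓)*15 = 5)
l(z, h) = 5 + h
p(K) = 5 + K (p(K) = K + 5 = 5 + K)
Z = -880 (Z = -10*88 = -880)
D(196, p(l(6, 3))) - Z = 196 - 1*(-880) = 196 + 880 = 1076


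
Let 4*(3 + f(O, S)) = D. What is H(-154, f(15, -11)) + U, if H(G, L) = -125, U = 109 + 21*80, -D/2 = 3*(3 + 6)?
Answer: 1664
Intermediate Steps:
D = -54 (D = -6*(3 + 6) = -6*9 = -2*27 = -54)
U = 1789 (U = 109 + 1680 = 1789)
f(O, S) = -33/2 (f(O, S) = -3 + (¼)*(-54) = -3 - 27/2 = -33/2)
H(-154, f(15, -11)) + U = -125 + 1789 = 1664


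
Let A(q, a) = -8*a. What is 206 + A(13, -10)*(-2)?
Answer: 46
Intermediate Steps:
206 + A(13, -10)*(-2) = 206 - 8*(-10)*(-2) = 206 + 80*(-2) = 206 - 160 = 46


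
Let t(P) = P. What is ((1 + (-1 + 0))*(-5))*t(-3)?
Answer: 0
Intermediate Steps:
((1 + (-1 + 0))*(-5))*t(-3) = ((1 + (-1 + 0))*(-5))*(-3) = ((1 - 1)*(-5))*(-3) = (0*(-5))*(-3) = 0*(-3) = 0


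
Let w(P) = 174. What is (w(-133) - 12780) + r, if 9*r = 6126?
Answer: -35776/3 ≈ -11925.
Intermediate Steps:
r = 2042/3 (r = (⅑)*6126 = 2042/3 ≈ 680.67)
(w(-133) - 12780) + r = (174 - 12780) + 2042/3 = -12606 + 2042/3 = -35776/3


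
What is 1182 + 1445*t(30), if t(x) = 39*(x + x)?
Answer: 3382482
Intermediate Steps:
t(x) = 78*x (t(x) = 39*(2*x) = 78*x)
1182 + 1445*t(30) = 1182 + 1445*(78*30) = 1182 + 1445*2340 = 1182 + 3381300 = 3382482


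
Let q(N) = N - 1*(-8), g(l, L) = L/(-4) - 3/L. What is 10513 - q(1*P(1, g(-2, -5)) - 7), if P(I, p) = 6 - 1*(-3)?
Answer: 10503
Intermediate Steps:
g(l, L) = -3/L - L/4 (g(l, L) = L*(-¼) - 3/L = -L/4 - 3/L = -3/L - L/4)
P(I, p) = 9 (P(I, p) = 6 + 3 = 9)
q(N) = 8 + N (q(N) = N + 8 = 8 + N)
10513 - q(1*P(1, g(-2, -5)) - 7) = 10513 - (8 + (1*9 - 7)) = 10513 - (8 + (9 - 7)) = 10513 - (8 + 2) = 10513 - 1*10 = 10513 - 10 = 10503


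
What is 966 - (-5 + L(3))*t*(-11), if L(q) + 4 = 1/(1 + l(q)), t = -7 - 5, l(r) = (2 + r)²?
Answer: 27936/13 ≈ 2148.9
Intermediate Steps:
t = -12
L(q) = -4 + 1/(1 + (2 + q)²)
966 - (-5 + L(3))*t*(-11) = 966 - (-5 + (-3 - 4*(2 + 3)²)/(1 + (2 + 3)²))*(-12)*(-11) = 966 - (-5 + (-3 - 4*5²)/(1 + 5²))*(-12)*(-11) = 966 - (-5 + (-3 - 4*25)/(1 + 25))*(-12)*(-11) = 966 - (-5 + (-3 - 100)/26)*(-12)*(-11) = 966 - (-5 + (1/26)*(-103))*(-12)*(-11) = 966 - (-5 - 103/26)*(-12)*(-11) = 966 - (-233/26*(-12))*(-11) = 966 - 1398*(-11)/13 = 966 - 1*(-15378/13) = 966 + 15378/13 = 27936/13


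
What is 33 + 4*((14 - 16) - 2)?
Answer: 17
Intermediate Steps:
33 + 4*((14 - 16) - 2) = 33 + 4*(-2 - 2) = 33 + 4*(-4) = 33 - 16 = 17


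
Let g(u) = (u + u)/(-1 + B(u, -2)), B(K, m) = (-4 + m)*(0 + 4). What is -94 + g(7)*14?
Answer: -2546/25 ≈ -101.84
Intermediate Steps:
B(K, m) = -16 + 4*m (B(K, m) = (-4 + m)*4 = -16 + 4*m)
g(u) = -2*u/25 (g(u) = (u + u)/(-1 + (-16 + 4*(-2))) = (2*u)/(-1 + (-16 - 8)) = (2*u)/(-1 - 24) = (2*u)/(-25) = (2*u)*(-1/25) = -2*u/25)
-94 + g(7)*14 = -94 - 2/25*7*14 = -94 - 14/25*14 = -94 - 196/25 = -2546/25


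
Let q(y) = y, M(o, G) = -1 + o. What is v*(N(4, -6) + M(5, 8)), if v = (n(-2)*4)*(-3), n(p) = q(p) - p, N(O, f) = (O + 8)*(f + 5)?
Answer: 0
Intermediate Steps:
N(O, f) = (5 + f)*(8 + O) (N(O, f) = (8 + O)*(5 + f) = (5 + f)*(8 + O))
n(p) = 0 (n(p) = p - p = 0)
v = 0 (v = (0*4)*(-3) = 0*(-3) = 0)
v*(N(4, -6) + M(5, 8)) = 0*((40 + 5*4 + 8*(-6) + 4*(-6)) + (-1 + 5)) = 0*((40 + 20 - 48 - 24) + 4) = 0*(-12 + 4) = 0*(-8) = 0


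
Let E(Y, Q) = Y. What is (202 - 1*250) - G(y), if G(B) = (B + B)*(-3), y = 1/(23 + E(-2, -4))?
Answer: -334/7 ≈ -47.714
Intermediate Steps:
y = 1/21 (y = 1/(23 - 2) = 1/21 ≈ 0.047619)
G(B) = -6*B (G(B) = (2*B)*(-3) = -6*B)
(202 - 1*250) - G(y) = (202 - 1*250) - (-6)/21 = (202 - 250) - 1*(-2/7) = -48 + 2/7 = -334/7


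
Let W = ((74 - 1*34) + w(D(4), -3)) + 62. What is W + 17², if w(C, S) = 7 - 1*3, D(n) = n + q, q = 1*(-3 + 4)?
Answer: 395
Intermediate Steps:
q = 1 (q = 1*1 = 1)
D(n) = 1 + n (D(n) = n + 1 = 1 + n)
w(C, S) = 4 (w(C, S) = 7 - 3 = 4)
W = 106 (W = ((74 - 1*34) + 4) + 62 = ((74 - 34) + 4) + 62 = (40 + 4) + 62 = 44 + 62 = 106)
W + 17² = 106 + 17² = 106 + 289 = 395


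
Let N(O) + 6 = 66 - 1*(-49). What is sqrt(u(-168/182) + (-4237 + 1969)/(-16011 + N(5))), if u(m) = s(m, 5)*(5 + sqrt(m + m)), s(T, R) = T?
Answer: sqrt(-47786575434 - 1517241624*I*sqrt(78))/103363 ≈ 0.2937 - 2.1352*I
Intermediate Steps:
N(O) = 109 (N(O) = -6 + (66 - 1*(-49)) = -6 + (66 + 49) = -6 + 115 = 109)
u(m) = m*(5 + sqrt(2)*sqrt(m)) (u(m) = m*(5 + sqrt(m + m)) = m*(5 + sqrt(2*m)) = m*(5 + sqrt(2)*sqrt(m)))
sqrt(u(-168/182) + (-4237 + 1969)/(-16011 + N(5))) = sqrt((-168/182)*(5 + sqrt(2)*sqrt(-168/182)) + (-4237 + 1969)/(-16011 + 109)) = sqrt((-168*1/182)*(5 + sqrt(2)*sqrt(-168*1/182)) - 2268/(-15902)) = sqrt(-12*(5 + sqrt(2)*sqrt(-12/13))/13 - 2268*(-1/15902)) = sqrt(-12*(5 + sqrt(2)*(2*I*sqrt(39)/13))/13 + 1134/7951) = sqrt(-12*(5 + 2*I*sqrt(78)/13)/13 + 1134/7951) = sqrt((-60/13 - 24*I*sqrt(78)/169) + 1134/7951) = sqrt(-462318/103363 - 24*I*sqrt(78)/169)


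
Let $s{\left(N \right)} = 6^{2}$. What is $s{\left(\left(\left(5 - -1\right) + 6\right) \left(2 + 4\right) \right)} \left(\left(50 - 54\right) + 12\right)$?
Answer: $288$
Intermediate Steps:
$s{\left(N \right)} = 36$
$s{\left(\left(\left(5 - -1\right) + 6\right) \left(2 + 4\right) \right)} \left(\left(50 - 54\right) + 12\right) = 36 \left(\left(50 - 54\right) + 12\right) = 36 \left(-4 + 12\right) = 36 \cdot 8 = 288$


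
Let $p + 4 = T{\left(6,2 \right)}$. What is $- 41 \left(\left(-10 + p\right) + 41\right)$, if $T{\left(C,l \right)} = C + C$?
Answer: $-1599$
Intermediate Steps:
$T{\left(C,l \right)} = 2 C$
$p = 8$ ($p = -4 + 2 \cdot 6 = -4 + 12 = 8$)
$- 41 \left(\left(-10 + p\right) + 41\right) = - 41 \left(\left(-10 + 8\right) + 41\right) = - 41 \left(-2 + 41\right) = \left(-41\right) 39 = -1599$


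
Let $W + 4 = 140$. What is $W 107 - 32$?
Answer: $14520$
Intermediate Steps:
$W = 136$ ($W = -4 + 140 = 136$)
$W 107 - 32 = 136 \cdot 107 - 32 = 14552 - 32 = 14520$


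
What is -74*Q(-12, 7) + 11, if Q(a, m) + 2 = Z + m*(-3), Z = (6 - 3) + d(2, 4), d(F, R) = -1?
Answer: 1565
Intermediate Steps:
Z = 2 (Z = (6 - 3) - 1 = 3 - 1 = 2)
Q(a, m) = -3*m (Q(a, m) = -2 + (2 + m*(-3)) = -2 + (2 - 3*m) = -3*m)
-74*Q(-12, 7) + 11 = -(-222)*7 + 11 = -74*(-21) + 11 = 1554 + 11 = 1565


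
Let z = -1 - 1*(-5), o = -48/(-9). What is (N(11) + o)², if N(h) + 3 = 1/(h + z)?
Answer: 144/25 ≈ 5.7600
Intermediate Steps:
o = 16/3 (o = -48*(-⅑) = 16/3 ≈ 5.3333)
z = 4 (z = -1 + 5 = 4)
N(h) = -3 + 1/(4 + h) (N(h) = -3 + 1/(h + 4) = -3 + 1/(4 + h))
(N(11) + o)² = ((-11 - 3*11)/(4 + 11) + 16/3)² = ((-11 - 33)/15 + 16/3)² = ((1/15)*(-44) + 16/3)² = (-44/15 + 16/3)² = (12/5)² = 144/25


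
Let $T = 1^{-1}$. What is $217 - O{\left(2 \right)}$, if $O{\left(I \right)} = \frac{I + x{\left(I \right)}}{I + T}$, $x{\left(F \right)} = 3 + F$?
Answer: $\frac{644}{3} \approx 214.67$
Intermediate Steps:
$T = 1$
$O{\left(I \right)} = \frac{3 + 2 I}{1 + I}$ ($O{\left(I \right)} = \frac{I + \left(3 + I\right)}{I + 1} = \frac{3 + 2 I}{1 + I}$)
$217 - O{\left(2 \right)} = 217 - \frac{3 + 2 \cdot 2}{1 + 2} = 217 - \frac{3 + 4}{3} = 217 - \frac{1}{3} \cdot 7 = 217 - \frac{7}{3} = \frac{644}{3}$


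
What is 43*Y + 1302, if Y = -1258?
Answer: -52792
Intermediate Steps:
43*Y + 1302 = 43*(-1258) + 1302 = -54094 + 1302 = -52792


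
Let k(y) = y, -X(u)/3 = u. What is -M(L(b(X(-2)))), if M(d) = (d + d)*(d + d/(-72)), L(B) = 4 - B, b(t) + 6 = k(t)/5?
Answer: -34364/225 ≈ -152.73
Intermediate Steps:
X(u) = -3*u
b(t) = -6 + t/5
M(d) = 71*d²/36 (M(d) = (2*d)*(d + d*(-1/72)) = (2*d)*(d - d/72) = (2*d)*(71*d/72) = 71*d²/36)
-M(L(b(X(-2)))) = -71*(4 - (-6 + (-3*(-2))/5))²/36 = -71*(4 - (-6 + (⅕)*6))²/36 = -71*(4 - (-6 + 6/5))²/36 = -71*(4 - 1*(-24/5))²/36 = -71*(4 + 24/5)²/36 = -71*(44/5)²/36 = -71*1936/(36*25) = -1*34364/225 = -34364/225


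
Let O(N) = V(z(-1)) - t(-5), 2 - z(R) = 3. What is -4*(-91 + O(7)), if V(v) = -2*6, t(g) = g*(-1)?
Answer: 432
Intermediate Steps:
z(R) = -1 (z(R) = 2 - 1*3 = 2 - 3 = -1)
t(g) = -g
V(v) = -12
O(N) = -17 (O(N) = -12 - (-1)*(-5) = -12 - 1*5 = -12 - 5 = -17)
-4*(-91 + O(7)) = -4*(-91 - 17) = -4*(-108) = 432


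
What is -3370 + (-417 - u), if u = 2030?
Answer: -5817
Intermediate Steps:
-3370 + (-417 - u) = -3370 + (-417 - 1*2030) = -3370 + (-417 - 2030) = -3370 - 2447 = -5817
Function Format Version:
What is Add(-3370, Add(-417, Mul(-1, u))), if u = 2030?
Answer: -5817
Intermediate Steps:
Add(-3370, Add(-417, Mul(-1, u))) = Add(-3370, Add(-417, Mul(-1, 2030))) = Add(-3370, Add(-417, -2030)) = Add(-3370, -2447) = -5817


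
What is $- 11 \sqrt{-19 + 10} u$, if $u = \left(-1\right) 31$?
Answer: $1023 i \approx 1023.0 i$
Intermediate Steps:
$u = -31$
$- 11 \sqrt{-19 + 10} u = - 11 \sqrt{-19 + 10} \left(-31\right) = - 11 \sqrt{-9} \left(-31\right) = - 11 \cdot 3 i \left(-31\right) = - 33 i \left(-31\right) = 1023 i$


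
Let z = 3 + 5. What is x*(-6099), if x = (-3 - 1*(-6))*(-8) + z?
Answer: 97584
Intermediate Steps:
z = 8
x = -16 (x = (-3 - 1*(-6))*(-8) + 8 = (-3 + 6)*(-8) + 8 = 3*(-8) + 8 = -24 + 8 = -16)
x*(-6099) = -16*(-6099) = 97584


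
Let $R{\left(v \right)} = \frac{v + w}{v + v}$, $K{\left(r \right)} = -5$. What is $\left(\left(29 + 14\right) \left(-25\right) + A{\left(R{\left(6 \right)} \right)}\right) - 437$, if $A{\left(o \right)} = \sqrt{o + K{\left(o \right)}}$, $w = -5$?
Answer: $-1512 + \frac{i \sqrt{177}}{6} \approx -1512.0 + 2.2174 i$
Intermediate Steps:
$R{\left(v \right)} = \frac{-5 + v}{2 v}$ ($R{\left(v \right)} = \frac{v - 5}{v + v} = \frac{-5 + v}{2 v}$)
$A{\left(o \right)} = \sqrt{-5 + o}$ ($A{\left(o \right)} = \sqrt{o - 5} = \sqrt{-5 + o}$)
$\left(\left(29 + 14\right) \left(-25\right) + A{\left(R{\left(6 \right)} \right)}\right) - 437 = \left(\left(29 + 14\right) \left(-25\right) + \sqrt{-5 + \frac{-5 + 6}{2 \cdot 6}}\right) - 437 = \left(43 \left(-25\right) + \sqrt{-5 + \frac{1}{2} \cdot \frac{1}{6} \cdot 1}\right) - 437 = \left(-1075 + \sqrt{-5 + \frac{1}{12}}\right) - 437 = \left(-1075 + \sqrt{- \frac{59}{12}}\right) - 437 = \left(-1075 + \frac{i \sqrt{177}}{6}\right) - 437 = -1512 + \frac{i \sqrt{177}}{6}$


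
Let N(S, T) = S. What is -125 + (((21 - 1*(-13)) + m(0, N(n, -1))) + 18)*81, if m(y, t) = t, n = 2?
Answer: 4249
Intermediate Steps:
-125 + (((21 - 1*(-13)) + m(0, N(n, -1))) + 18)*81 = -125 + (((21 - 1*(-13)) + 2) + 18)*81 = -125 + (((21 + 13) + 2) + 18)*81 = -125 + ((34 + 2) + 18)*81 = -125 + (36 + 18)*81 = -125 + 54*81 = -125 + 4374 = 4249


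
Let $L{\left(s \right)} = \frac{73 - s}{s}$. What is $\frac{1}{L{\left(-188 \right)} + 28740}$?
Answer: $\frac{188}{5402859} \approx 3.4796 \cdot 10^{-5}$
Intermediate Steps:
$L{\left(s \right)} = \frac{73 - s}{s}$
$\frac{1}{L{\left(-188 \right)} + 28740} = \frac{1}{\frac{73 - -188}{-188} + 28740} = \frac{1}{- \frac{73 + 188}{188} + 28740} = \frac{1}{\left(- \frac{1}{188}\right) 261 + 28740} = \frac{1}{- \frac{261}{188} + 28740} = \frac{1}{\frac{5402859}{188}} = \frac{188}{5402859}$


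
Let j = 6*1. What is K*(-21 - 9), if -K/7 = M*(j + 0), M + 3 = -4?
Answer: -8820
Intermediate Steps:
M = -7 (M = -3 - 4 = -7)
j = 6
K = 294 (K = -(-49)*(6 + 0) = -(-49)*6 = -7*(-42) = 294)
K*(-21 - 9) = 294*(-21 - 9) = 294*(-30) = -8820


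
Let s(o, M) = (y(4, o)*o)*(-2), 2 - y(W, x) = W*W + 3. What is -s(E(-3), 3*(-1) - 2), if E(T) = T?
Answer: 102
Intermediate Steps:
y(W, x) = -1 - W² (y(W, x) = 2 - (W*W + 3) = 2 - (W² + 3) = 2 - (3 + W²) = 2 + (-3 - W²) = -1 - W²)
s(o, M) = 34*o (s(o, M) = ((-1 - 1*4²)*o)*(-2) = ((-1 - 1*16)*o)*(-2) = ((-1 - 16)*o)*(-2) = -17*o*(-2) = 34*o)
-s(E(-3), 3*(-1) - 2) = -34*(-3) = -1*(-102) = 102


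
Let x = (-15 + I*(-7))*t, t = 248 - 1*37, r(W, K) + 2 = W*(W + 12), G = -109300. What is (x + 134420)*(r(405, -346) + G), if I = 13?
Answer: 6676513482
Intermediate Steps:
r(W, K) = -2 + W*(12 + W) (r(W, K) = -2 + W*(W + 12) = -2 + W*(12 + W))
t = 211 (t = 248 - 37 = 211)
x = -22366 (x = (-15 + 13*(-7))*211 = (-15 - 91)*211 = -106*211 = -22366)
(x + 134420)*(r(405, -346) + G) = (-22366 + 134420)*((-2 + 405² + 12*405) - 109300) = 112054*((-2 + 164025 + 4860) - 109300) = 112054*(168883 - 109300) = 112054*59583 = 6676513482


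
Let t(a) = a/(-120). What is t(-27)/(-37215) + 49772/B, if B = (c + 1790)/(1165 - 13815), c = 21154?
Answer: -3254326666967/118591800 ≈ -27441.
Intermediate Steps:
t(a) = -a/120 (t(a) = a*(-1/120) = -a/120)
B = -11472/6325 (B = (21154 + 1790)/(1165 - 13815) = 22944/(-12650) = 22944*(-1/12650) = -11472/6325 ≈ -1.8138)
t(-27)/(-37215) + 49772/B = -1/120*(-27)/(-37215) + 49772/(-11472/6325) = (9/40)*(-1/37215) + 49772*(-6325/11472) = -1/165400 - 78701975/2868 = -3254326666967/118591800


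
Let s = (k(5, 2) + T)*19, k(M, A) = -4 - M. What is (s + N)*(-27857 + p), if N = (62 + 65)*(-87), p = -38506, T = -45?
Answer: 801333225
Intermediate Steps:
N = -11049 (N = 127*(-87) = -11049)
s = -1026 (s = ((-4 - 1*5) - 45)*19 = ((-4 - 5) - 45)*19 = (-9 - 45)*19 = -54*19 = -1026)
(s + N)*(-27857 + p) = (-1026 - 11049)*(-27857 - 38506) = -12075*(-66363) = 801333225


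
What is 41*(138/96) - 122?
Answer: -1009/16 ≈ -63.063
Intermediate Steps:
41*(138/96) - 122 = 41*(138*(1/96)) - 122 = 41*(23/16) - 122 = 943/16 - 122 = -1009/16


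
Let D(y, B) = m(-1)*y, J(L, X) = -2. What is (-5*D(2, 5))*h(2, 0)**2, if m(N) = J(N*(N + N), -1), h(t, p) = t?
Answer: 80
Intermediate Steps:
m(N) = -2
D(y, B) = -2*y
(-5*D(2, 5))*h(2, 0)**2 = -(-10)*2*2**2 = -5*(-4)*4 = 20*4 = 80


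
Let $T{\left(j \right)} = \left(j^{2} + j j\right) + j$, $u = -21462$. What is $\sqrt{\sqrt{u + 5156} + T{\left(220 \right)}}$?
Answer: $\sqrt{97020 + i \sqrt{16306}} \approx 311.48 + 0.205 i$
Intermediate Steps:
$T{\left(j \right)} = j + 2 j^{2}$ ($T{\left(j \right)} = \left(j^{2} + j^{2}\right) + j = 2 j^{2} + j = j + 2 j^{2}$)
$\sqrt{\sqrt{u + 5156} + T{\left(220 \right)}} = \sqrt{\sqrt{-21462 + 5156} + 220 \left(1 + 2 \cdot 220\right)} = \sqrt{\sqrt{-16306} + 220 \left(1 + 440\right)} = \sqrt{i \sqrt{16306} + 220 \cdot 441} = \sqrt{i \sqrt{16306} + 97020} = \sqrt{97020 + i \sqrt{16306}}$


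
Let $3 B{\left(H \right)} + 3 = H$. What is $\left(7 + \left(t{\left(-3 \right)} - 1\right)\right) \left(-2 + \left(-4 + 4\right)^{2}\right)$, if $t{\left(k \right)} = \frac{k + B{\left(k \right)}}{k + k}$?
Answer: $- \frac{41}{3} \approx -13.667$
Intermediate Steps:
$B{\left(H \right)} = -1 + \frac{H}{3}$
$t{\left(k \right)} = \frac{-1 + \frac{4 k}{3}}{2 k}$ ($t{\left(k \right)} = \frac{k + \left(-1 + \frac{k}{3}\right)}{k + k} = \frac{-1 + \frac{4 k}{3}}{2 k}$)
$\left(7 + \left(t{\left(-3 \right)} - 1\right)\right) \left(-2 + \left(-4 + 4\right)^{2}\right) = \left(7 - \left(1 - \frac{-3 + 4 \left(-3\right)}{6 \left(-3\right)}\right)\right) \left(-2 + \left(-4 + 4\right)^{2}\right) = \left(7 - \left(1 + \frac{-3 - 12}{18}\right)\right) \left(-2 + 0^{2}\right) = \left(7 - \left(1 + \frac{1}{18} \left(-15\right)\right)\right) \left(-2 + 0\right) = \left(7 + \left(\frac{5}{6} - 1\right)\right) \left(-2\right) = \left(7 - \frac{1}{6}\right) \left(-2\right) = \frac{41}{6} \left(-2\right) = - \frac{41}{3}$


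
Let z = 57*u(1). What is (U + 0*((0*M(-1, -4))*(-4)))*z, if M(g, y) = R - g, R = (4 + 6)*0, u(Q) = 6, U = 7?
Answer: 2394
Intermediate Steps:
R = 0 (R = 10*0 = 0)
M(g, y) = -g (M(g, y) = 0 - g = -g)
z = 342 (z = 57*6 = 342)
(U + 0*((0*M(-1, -4))*(-4)))*z = (7 + 0*((0*(-1*(-1)))*(-4)))*342 = (7 + 0*((0*1)*(-4)))*342 = (7 + 0*(0*(-4)))*342 = (7 + 0*0)*342 = (7 + 0)*342 = 7*342 = 2394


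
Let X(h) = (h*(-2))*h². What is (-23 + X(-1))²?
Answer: 441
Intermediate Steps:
X(h) = -2*h³ (X(h) = (-2*h)*h² = -2*h³)
(-23 + X(-1))² = (-23 - 2*(-1)³)² = (-23 - 2*(-1))² = (-23 + 2)² = (-21)² = 441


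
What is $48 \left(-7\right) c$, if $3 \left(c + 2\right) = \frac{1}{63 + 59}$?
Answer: $\frac{40936}{61} \approx 671.08$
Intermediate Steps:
$c = - \frac{731}{366}$ ($c = -2 + \frac{1}{3 \left(63 + 59\right)} = -2 + \frac{1}{3 \cdot 122} = -2 + \frac{1}{3} \cdot \frac{1}{122} = -2 + \frac{1}{366} = - \frac{731}{366} \approx -1.9973$)
$48 \left(-7\right) c = 48 \left(-7\right) \left(- \frac{731}{366}\right) = \left(-336\right) \left(- \frac{731}{366}\right) = \frac{40936}{61}$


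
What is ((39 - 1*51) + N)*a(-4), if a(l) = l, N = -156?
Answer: 672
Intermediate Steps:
((39 - 1*51) + N)*a(-4) = ((39 - 1*51) - 156)*(-4) = ((39 - 51) - 156)*(-4) = (-12 - 156)*(-4) = -168*(-4) = 672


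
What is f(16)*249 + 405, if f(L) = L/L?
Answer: 654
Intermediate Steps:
f(L) = 1
f(16)*249 + 405 = 1*249 + 405 = 249 + 405 = 654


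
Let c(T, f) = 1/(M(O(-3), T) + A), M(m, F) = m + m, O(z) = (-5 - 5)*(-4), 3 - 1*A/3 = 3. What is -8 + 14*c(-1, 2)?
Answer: -313/40 ≈ -7.8250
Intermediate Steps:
A = 0 (A = 9 - 3*3 = 9 - 9 = 0)
O(z) = 40 (O(z) = -10*(-4) = 40)
M(m, F) = 2*m
c(T, f) = 1/80 (c(T, f) = 1/(2*40 + 0) = 1/(80 + 0) = 1/80)
-8 + 14*c(-1, 2) = -8 + 14*(1/80) = -8 + 7/40 = -313/40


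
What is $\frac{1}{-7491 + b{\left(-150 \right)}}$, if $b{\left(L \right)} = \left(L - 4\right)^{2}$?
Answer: $\frac{1}{16225} \approx 6.1633 \cdot 10^{-5}$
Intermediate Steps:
$b{\left(L \right)} = \left(-4 + L\right)^{2}$
$\frac{1}{-7491 + b{\left(-150 \right)}} = \frac{1}{-7491 + \left(-4 - 150\right)^{2}} = \frac{1}{-7491 + \left(-154\right)^{2}} = \frac{1}{-7491 + 23716} = \frac{1}{16225}$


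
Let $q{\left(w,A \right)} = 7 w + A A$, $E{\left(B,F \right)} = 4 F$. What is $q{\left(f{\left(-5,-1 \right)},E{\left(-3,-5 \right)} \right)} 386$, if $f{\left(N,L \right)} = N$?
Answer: $140890$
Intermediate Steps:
$q{\left(w,A \right)} = A^{2} + 7 w$ ($q{\left(w,A \right)} = 7 w + A^{2} = A^{2} + 7 w$)
$q{\left(f{\left(-5,-1 \right)},E{\left(-3,-5 \right)} \right)} 386 = \left(\left(4 \left(-5\right)\right)^{2} + 7 \left(-5\right)\right) 386 = \left(\left(-20\right)^{2} - 35\right) 386 = \left(400 - 35\right) 386 = 365 \cdot 386 = 140890$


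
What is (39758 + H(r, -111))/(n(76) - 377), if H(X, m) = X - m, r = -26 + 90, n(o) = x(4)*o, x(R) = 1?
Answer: -39933/301 ≈ -132.67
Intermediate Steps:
n(o) = o (n(o) = 1*o = o)
r = 64
(39758 + H(r, -111))/(n(76) - 377) = (39758 + (64 - 1*(-111)))/(76 - 377) = (39758 + (64 + 111))/(-301) = (39758 + 175)*(-1/301) = 39933*(-1/301) = -39933/301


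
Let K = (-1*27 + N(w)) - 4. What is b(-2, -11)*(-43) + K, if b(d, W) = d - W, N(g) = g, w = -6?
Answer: -424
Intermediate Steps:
K = -37 (K = (-1*27 - 6) - 4 = (-27 - 6) - 4 = -33 - 4 = -37)
b(-2, -11)*(-43) + K = (-2 - 1*(-11))*(-43) - 37 = (-2 + 11)*(-43) - 37 = 9*(-43) - 37 = -387 - 37 = -424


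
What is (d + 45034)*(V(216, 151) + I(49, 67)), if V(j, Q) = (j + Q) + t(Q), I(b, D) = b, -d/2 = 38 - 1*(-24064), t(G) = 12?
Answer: -1356760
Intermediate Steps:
d = -48204 (d = -2*(38 - 1*(-24064)) = -2*(38 + 24064) = -2*24102 = -48204)
V(j, Q) = 12 + Q + j (V(j, Q) = (j + Q) + 12 = (Q + j) + 12 = 12 + Q + j)
(d + 45034)*(V(216, 151) + I(49, 67)) = (-48204 + 45034)*((12 + 151 + 216) + 49) = -3170*(379 + 49) = -3170*428 = -1356760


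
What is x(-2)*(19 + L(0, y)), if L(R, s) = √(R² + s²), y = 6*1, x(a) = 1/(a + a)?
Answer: -25/4 ≈ -6.2500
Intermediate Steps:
x(a) = 1/(2*a)
y = 6
x(-2)*(19 + L(0, y)) = ((½)/(-2))*(19 + √(0² + 6²)) = ((½)*(-½))*(19 + √(0 + 36)) = -(19 + √36)/4 = -(19 + 6)/4 = -¼*25 = -25/4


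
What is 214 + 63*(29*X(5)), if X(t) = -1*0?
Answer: 214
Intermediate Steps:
X(t) = 0
214 + 63*(29*X(5)) = 214 + 63*(29*0) = 214 + 63*0 = 214 + 0 = 214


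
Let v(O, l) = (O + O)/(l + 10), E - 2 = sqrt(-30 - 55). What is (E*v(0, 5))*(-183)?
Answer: 0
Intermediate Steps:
E = 2 + I*sqrt(85) (E = 2 + sqrt(-30 - 55) = 2 + sqrt(-85) = 2 + I*sqrt(85) ≈ 2.0 + 9.2195*I)
v(O, l) = 2*O/(10 + l) (v(O, l) = (2*O)/(10 + l) = 2*O/(10 + l))
(E*v(0, 5))*(-183) = ((2 + I*sqrt(85))*(2*0/(10 + 5)))*(-183) = ((2 + I*sqrt(85))*(2*0/15))*(-183) = ((2 + I*sqrt(85))*(2*0*(1/15)))*(-183) = ((2 + I*sqrt(85))*0)*(-183) = 0*(-183) = 0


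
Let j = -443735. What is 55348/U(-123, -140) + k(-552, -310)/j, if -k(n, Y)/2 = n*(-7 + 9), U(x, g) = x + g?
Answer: -24560425484/116702305 ≈ -210.45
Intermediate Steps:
U(x, g) = g + x
k(n, Y) = -4*n (k(n, Y) = -2*n*(-7 + 9) = -2*n*2 = -4*n)
55348/U(-123, -140) + k(-552, -310)/j = 55348/(-140 - 123) - 4*(-552)/(-443735) = 55348/(-263) + 2208*(-1/443735) = 55348*(-1/263) - 2208/443735 = -55348/263 - 2208/443735 = -24560425484/116702305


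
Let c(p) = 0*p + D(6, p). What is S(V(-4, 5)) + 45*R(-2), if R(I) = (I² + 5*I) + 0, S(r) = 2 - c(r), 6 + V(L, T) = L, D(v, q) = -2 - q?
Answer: -276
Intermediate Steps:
V(L, T) = -6 + L
c(p) = -2 - p (c(p) = 0*p + (-2 - p) = 0 + (-2 - p) = -2 - p)
S(r) = 4 + r (S(r) = 2 - (-2 - r) = 2 + (2 + r) = 4 + r)
R(I) = I² + 5*I
S(V(-4, 5)) + 45*R(-2) = (4 + (-6 - 4)) + 45*(-2*(5 - 2)) = (4 - 10) + 45*(-2*3) = -6 + 45*(-6) = -6 - 270 = -276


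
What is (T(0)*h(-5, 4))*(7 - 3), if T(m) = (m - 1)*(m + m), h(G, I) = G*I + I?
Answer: 0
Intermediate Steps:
h(G, I) = I + G*I
T(m) = 2*m*(-1 + m) (T(m) = (-1 + m)*(2*m) = 2*m*(-1 + m))
(T(0)*h(-5, 4))*(7 - 3) = ((2*0*(-1 + 0))*(4*(1 - 5)))*(7 - 3) = ((2*0*(-1))*(4*(-4)))*4 = (0*(-16))*4 = 0*4 = 0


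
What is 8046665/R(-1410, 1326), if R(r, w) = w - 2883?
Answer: -8046665/1557 ≈ -5168.1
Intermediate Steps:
R(r, w) = -2883 + w
8046665/R(-1410, 1326) = 8046665/(-2883 + 1326) = 8046665/(-1557) = 8046665*(-1/1557) = -8046665/1557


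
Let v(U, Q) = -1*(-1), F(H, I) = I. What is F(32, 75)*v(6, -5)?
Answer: 75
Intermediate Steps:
v(U, Q) = 1
F(32, 75)*v(6, -5) = 75*1 = 75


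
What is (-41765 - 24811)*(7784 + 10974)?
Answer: -1248832608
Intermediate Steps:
(-41765 - 24811)*(7784 + 10974) = -66576*18758 = -1248832608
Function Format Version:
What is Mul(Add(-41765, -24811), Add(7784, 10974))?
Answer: -1248832608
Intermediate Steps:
Mul(Add(-41765, -24811), Add(7784, 10974)) = Mul(-66576, 18758) = -1248832608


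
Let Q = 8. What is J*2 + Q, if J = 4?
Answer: 16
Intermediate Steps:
J*2 + Q = 4*2 + 8 = 8 + 8 = 16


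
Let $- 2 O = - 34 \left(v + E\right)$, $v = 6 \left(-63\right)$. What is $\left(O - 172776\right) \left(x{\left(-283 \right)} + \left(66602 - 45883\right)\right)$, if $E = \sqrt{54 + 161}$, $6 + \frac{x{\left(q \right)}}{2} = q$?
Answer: $-3609307482 + 342397 \sqrt{215} \approx -3.6043 \cdot 10^{9}$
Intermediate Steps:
$x{\left(q \right)} = -12 + 2 q$
$E = \sqrt{215} \approx 14.663$
$v = -378$
$O = -6426 + 17 \sqrt{215}$ ($O = - \frac{\left(-34\right) \left(-378 + \sqrt{215}\right)}{2} = - \frac{12852 - 34 \sqrt{215}}{2} = -6426 + 17 \sqrt{215} \approx -6176.7$)
$\left(O - 172776\right) \left(x{\left(-283 \right)} + \left(66602 - 45883\right)\right) = \left(\left(-6426 + 17 \sqrt{215}\right) - 172776\right) \left(\left(-12 + 2 \left(-283\right)\right) + \left(66602 - 45883\right)\right) = \left(-179202 + 17 \sqrt{215}\right) \left(\left(-12 - 566\right) + \left(66602 - 45883\right)\right) = \left(-179202 + 17 \sqrt{215}\right) \left(-578 + 20719\right) = \left(-179202 + 17 \sqrt{215}\right) 20141 = -3609307482 + 342397 \sqrt{215}$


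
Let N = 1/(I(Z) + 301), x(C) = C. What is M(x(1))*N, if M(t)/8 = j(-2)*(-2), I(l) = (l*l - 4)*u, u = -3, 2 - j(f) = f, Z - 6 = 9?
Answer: 32/181 ≈ 0.17680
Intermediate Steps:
Z = 15 (Z = 6 + 9 = 15)
j(f) = 2 - f
I(l) = 12 - 3*l**2 (I(l) = (l*l - 4)*(-3) = (l**2 - 4)*(-3) = (-4 + l**2)*(-3) = 12 - 3*l**2)
M(t) = -64 (M(t) = 8*((2 - 1*(-2))*(-2)) = 8*((2 + 2)*(-2)) = 8*(4*(-2)) = 8*(-8) = -64)
N = -1/362 (N = 1/((12 - 3*15**2) + 301) = 1/((12 - 3*225) + 301) = 1/((12 - 675) + 301) = 1/(-663 + 301) = 1/(-362) = -1/362 ≈ -0.0027624)
M(x(1))*N = -64*(-1/362) = 32/181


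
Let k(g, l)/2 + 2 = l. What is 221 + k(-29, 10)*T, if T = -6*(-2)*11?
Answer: 2333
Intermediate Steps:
k(g, l) = -4 + 2*l
T = 132 (T = 12*11 = 132)
221 + k(-29, 10)*T = 221 + (-4 + 2*10)*132 = 221 + (-4 + 20)*132 = 221 + 16*132 = 221 + 2112 = 2333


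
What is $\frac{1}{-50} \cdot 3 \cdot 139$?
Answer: $- \frac{417}{50} \approx -8.34$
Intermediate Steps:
$\frac{1}{-50} \cdot 3 \cdot 139 = \left(- \frac{1}{50}\right) 3 \cdot 139 = \left(- \frac{3}{50}\right) 139 = - \frac{417}{50}$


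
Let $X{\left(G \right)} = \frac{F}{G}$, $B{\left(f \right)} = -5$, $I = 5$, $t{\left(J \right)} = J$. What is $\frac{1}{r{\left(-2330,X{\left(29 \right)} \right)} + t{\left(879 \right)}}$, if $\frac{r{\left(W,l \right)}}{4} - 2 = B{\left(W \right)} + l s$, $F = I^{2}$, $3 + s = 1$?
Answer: $\frac{29}{24943} \approx 0.0011627$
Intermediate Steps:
$s = -2$ ($s = -3 + 1 = -2$)
$F = 25$ ($F = 5^{2} = 25$)
$X{\left(G \right)} = \frac{25}{G}$
$r{\left(W,l \right)} = -12 - 8 l$ ($r{\left(W,l \right)} = 8 + 4 \left(-5 + l \left(-2\right)\right) = 8 + 4 \left(-5 - 2 l\right) = 8 - \left(20 + 8 l\right) = -12 - 8 l$)
$\frac{1}{r{\left(-2330,X{\left(29 \right)} \right)} + t{\left(879 \right)}} = \frac{1}{\left(-12 - 8 \cdot \frac{25}{29}\right) + 879} = \frac{1}{\left(-12 - 8 \cdot 25 \cdot \frac{1}{29}\right) + 879} = \frac{1}{\left(-12 - \frac{200}{29}\right) + 879} = \frac{1}{- \frac{548}{29} + 879} = \frac{1}{\frac{24943}{29}} = \frac{29}{24943}$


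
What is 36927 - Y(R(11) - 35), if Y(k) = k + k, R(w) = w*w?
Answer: 36755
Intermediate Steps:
R(w) = w**2
Y(k) = 2*k
36927 - Y(R(11) - 35) = 36927 - 2*(11**2 - 35) = 36927 - 2*(121 - 35) = 36927 - 2*86 = 36927 - 1*172 = 36927 - 172 = 36755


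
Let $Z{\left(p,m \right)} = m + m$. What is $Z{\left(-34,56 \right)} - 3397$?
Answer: $-3285$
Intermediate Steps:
$Z{\left(p,m \right)} = 2 m$
$Z{\left(-34,56 \right)} - 3397 = 2 \cdot 56 - 3397 = 112 - 3397 = -3285$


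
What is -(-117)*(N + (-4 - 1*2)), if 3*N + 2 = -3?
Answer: -897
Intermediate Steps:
N = -5/3 (N = -⅔ + (⅓)*(-3) = -⅔ - 1 = -5/3 ≈ -1.6667)
-(-117)*(N + (-4 - 1*2)) = -(-117)*(-5/3 + (-4 - 1*2)) = -(-117)*(-5/3 + (-4 - 2)) = -(-117)*(-5/3 - 6) = -(-117)*(-23)/3 = -39*23 = -897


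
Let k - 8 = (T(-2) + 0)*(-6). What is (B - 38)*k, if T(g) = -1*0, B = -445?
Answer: -3864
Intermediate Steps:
T(g) = 0
k = 8 (k = 8 + (0 + 0)*(-6) = 8 + 0*(-6) = 8 + 0 = 8)
(B - 38)*k = (-445 - 38)*8 = -483*8 = -3864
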